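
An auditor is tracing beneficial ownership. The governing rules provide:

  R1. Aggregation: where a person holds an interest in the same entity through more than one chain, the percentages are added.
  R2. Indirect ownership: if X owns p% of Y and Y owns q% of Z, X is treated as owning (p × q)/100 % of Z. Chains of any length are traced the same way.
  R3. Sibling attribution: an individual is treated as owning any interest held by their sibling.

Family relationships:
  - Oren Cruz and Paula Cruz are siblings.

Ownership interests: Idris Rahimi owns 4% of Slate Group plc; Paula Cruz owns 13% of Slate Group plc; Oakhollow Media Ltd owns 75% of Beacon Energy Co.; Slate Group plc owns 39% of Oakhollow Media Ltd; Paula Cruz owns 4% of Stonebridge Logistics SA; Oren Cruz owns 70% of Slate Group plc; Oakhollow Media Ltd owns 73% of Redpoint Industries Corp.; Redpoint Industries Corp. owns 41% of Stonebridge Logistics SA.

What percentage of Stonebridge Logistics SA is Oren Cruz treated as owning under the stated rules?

By sibling attribution (R3), Oren Cruz is treated as also owning Paula Cruz's interest in Slate Group plc, giving 70% + 13% = 83%.
By sibling attribution (R3), Oren Cruz is treated as owning Paula Cruz's 4% interest in Stonebridge Logistics SA.
Chain via Slate Group plc → Oakhollow Media Ltd → Redpoint Industries Corp. (R2): 83% × 39% × 73% × 41% = 9.688341% of Stonebridge Logistics SA.
Direct interest in Stonebridge Logistics SA: 4%.
Aggregating (R1): 9.688341% + 4% = 13.688341%.

13.688341%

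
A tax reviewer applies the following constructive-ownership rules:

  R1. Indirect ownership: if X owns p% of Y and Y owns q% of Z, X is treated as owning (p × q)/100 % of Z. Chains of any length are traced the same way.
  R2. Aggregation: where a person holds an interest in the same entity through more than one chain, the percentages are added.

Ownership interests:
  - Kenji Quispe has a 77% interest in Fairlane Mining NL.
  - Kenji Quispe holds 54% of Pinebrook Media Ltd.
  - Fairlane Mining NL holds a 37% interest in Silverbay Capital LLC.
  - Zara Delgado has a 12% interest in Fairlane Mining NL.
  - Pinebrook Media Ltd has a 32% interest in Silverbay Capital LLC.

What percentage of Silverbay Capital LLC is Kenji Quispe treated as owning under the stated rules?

Chain via Pinebrook Media Ltd (R1): 54% × 32% = 17.28% of Silverbay Capital LLC.
Chain via Fairlane Mining NL (R1): 77% × 37% = 28.49% of Silverbay Capital LLC.
Aggregating (R2): 17.28% + 28.49% = 45.77%.

45.77%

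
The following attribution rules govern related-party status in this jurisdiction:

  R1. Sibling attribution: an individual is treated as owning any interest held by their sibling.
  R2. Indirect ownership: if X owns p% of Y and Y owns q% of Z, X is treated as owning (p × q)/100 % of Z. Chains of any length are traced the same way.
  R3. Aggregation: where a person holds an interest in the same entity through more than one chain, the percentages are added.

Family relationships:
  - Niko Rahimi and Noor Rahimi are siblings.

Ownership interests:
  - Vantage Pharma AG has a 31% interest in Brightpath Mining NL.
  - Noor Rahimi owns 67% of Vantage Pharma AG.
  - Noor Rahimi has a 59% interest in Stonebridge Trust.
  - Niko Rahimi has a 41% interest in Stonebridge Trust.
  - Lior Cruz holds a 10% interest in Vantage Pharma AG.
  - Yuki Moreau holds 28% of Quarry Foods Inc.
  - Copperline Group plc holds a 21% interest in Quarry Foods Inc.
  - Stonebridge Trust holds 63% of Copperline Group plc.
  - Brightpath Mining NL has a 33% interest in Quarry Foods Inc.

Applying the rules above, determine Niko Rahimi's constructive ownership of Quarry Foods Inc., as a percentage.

By sibling attribution (R1), Niko Rahimi is treated as also owning Noor Rahimi's interest in Stonebridge Trust, giving 41% + 59% = 100%.
By sibling attribution (R1), Niko Rahimi is treated as owning Noor Rahimi's 67% interest in Vantage Pharma AG.
Chain via Stonebridge Trust → Copperline Group plc (R2): 100% × 63% × 21% = 13.23% of Quarry Foods Inc.
Chain via Vantage Pharma AG → Brightpath Mining NL (R2): 67% × 31% × 33% = 6.8541% of Quarry Foods Inc.
Aggregating (R3): 13.23% + 6.8541% = 20.0841%.

20.0841%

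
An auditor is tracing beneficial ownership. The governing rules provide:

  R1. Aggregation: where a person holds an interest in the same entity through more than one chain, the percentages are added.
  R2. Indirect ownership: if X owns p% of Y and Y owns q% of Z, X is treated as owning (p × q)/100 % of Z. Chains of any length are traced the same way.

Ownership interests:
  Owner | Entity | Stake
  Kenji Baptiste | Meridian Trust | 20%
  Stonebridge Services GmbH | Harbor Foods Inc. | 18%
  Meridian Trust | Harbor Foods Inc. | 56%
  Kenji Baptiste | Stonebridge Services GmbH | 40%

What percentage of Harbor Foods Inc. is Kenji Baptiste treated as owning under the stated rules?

18.4%

Chain via Stonebridge Services GmbH (R2): 40% × 18% = 7.2% of Harbor Foods Inc.
Chain via Meridian Trust (R2): 20% × 56% = 11.2% of Harbor Foods Inc.
Aggregating (R1): 7.2% + 11.2% = 18.4%.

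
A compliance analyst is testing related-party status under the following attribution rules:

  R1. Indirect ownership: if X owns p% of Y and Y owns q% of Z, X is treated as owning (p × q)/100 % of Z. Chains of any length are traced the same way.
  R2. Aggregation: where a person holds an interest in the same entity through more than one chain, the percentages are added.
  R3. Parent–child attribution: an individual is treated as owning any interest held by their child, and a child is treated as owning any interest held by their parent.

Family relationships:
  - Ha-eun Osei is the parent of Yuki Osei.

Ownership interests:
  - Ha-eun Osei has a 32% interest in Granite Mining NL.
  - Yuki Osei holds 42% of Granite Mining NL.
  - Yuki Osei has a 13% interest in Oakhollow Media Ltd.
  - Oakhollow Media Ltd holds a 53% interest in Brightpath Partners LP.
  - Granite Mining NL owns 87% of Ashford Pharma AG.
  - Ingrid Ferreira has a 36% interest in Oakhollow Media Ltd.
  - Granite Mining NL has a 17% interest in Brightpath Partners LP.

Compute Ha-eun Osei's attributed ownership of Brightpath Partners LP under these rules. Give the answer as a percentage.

By parent–child attribution (R3), Ha-eun Osei is treated as also owning Yuki Osei's interest in Granite Mining NL, giving 32% + 42% = 74%.
By parent–child attribution (R3), Ha-eun Osei is treated as owning Yuki Osei's 13% interest in Oakhollow Media Ltd.
Chain via Granite Mining NL (R1): 74% × 17% = 12.58% of Brightpath Partners LP.
Chain via Oakhollow Media Ltd (R1): 13% × 53% = 6.89% of Brightpath Partners LP.
Aggregating (R2): 12.58% + 6.89% = 19.47%.

19.47%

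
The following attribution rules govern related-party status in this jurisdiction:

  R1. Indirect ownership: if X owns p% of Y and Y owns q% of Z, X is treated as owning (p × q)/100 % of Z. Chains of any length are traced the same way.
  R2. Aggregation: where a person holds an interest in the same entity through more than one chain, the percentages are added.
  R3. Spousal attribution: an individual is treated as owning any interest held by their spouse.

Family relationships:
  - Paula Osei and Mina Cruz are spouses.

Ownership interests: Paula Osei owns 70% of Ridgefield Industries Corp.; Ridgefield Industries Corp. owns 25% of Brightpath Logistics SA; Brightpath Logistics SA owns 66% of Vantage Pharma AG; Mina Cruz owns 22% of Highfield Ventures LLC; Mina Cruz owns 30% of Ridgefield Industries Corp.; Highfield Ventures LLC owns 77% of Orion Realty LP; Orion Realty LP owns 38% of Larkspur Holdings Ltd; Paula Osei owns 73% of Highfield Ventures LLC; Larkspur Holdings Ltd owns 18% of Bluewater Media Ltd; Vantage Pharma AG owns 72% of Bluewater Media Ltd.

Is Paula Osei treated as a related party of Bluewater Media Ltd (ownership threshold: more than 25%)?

No

By spousal attribution (R3), Paula Osei is treated as also owning Mina Cruz's interest in Highfield Ventures LLC, giving 73% + 22% = 95%.
By spousal attribution (R3), Paula Osei is treated as also owning Mina Cruz's interest in Ridgefield Industries Corp, giving 70% + 30% = 100%.
Chain via Highfield Ventures LLC → Orion Realty LP → Larkspur Holdings Ltd (R1): 95% × 77% × 38% × 18% = 5.00346% of Bluewater Media Ltd.
Chain via Ridgefield Industries Corp. → Brightpath Logistics SA → Vantage Pharma AG (R1): 100% × 25% × 66% × 72% = 11.88% of Bluewater Media Ltd.
Aggregating (R2): 5.00346% + 11.88% = 16.88346%.
16.88346% does not exceed the 25% threshold, so Paula is not a related party to Bluewater Media Ltd.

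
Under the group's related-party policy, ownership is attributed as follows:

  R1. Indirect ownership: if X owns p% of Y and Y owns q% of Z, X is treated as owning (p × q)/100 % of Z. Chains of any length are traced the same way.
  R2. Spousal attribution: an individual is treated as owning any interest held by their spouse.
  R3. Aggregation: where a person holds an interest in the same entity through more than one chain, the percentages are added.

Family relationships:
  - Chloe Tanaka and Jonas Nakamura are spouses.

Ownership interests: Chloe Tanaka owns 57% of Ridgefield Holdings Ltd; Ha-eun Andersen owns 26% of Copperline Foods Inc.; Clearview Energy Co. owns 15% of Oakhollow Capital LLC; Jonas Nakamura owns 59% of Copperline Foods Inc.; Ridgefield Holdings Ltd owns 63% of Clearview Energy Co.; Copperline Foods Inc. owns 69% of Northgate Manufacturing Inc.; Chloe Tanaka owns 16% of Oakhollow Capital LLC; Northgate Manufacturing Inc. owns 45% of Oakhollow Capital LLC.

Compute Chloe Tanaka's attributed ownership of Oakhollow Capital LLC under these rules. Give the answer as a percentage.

By spousal attribution (R2), Chloe Tanaka is treated as owning Jonas Nakamura's 59% interest in Copperline Foods Inc.
Chain via Ridgefield Holdings Ltd → Clearview Energy Co. (R1): 57% × 63% × 15% = 5.3865% of Oakhollow Capital LLC.
Direct interest in Oakhollow Capital LLC: 16%.
Chain via Copperline Foods Inc. → Northgate Manufacturing Inc. (R1): 59% × 69% × 45% = 18.3195% of Oakhollow Capital LLC.
Aggregating (R3): 5.3865% + 16% + 18.3195% = 39.706%.

39.706%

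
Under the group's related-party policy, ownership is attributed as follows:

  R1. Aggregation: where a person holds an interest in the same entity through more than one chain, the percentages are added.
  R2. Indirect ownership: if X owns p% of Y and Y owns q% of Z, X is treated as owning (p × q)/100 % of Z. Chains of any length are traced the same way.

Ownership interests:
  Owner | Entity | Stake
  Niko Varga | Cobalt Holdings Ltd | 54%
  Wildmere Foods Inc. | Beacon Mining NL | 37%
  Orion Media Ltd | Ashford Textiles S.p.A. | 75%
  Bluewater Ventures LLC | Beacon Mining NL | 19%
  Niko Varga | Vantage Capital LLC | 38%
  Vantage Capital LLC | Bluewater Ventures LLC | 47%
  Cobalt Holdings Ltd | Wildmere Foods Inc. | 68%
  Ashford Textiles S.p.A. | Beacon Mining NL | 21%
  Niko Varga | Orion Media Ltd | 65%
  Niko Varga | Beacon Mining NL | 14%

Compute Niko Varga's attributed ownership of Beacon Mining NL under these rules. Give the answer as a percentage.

41.2173%

Chain via Orion Media Ltd → Ashford Textiles S.p.A. (R2): 65% × 75% × 21% = 10.2375% of Beacon Mining NL.
Chain via Cobalt Holdings Ltd → Wildmere Foods Inc. (R2): 54% × 68% × 37% = 13.5864% of Beacon Mining NL.
Chain via Vantage Capital LLC → Bluewater Ventures LLC (R2): 38% × 47% × 19% = 3.3934% of Beacon Mining NL.
Direct interest in Beacon Mining NL: 14%.
Aggregating (R1): 10.2375% + 13.5864% + 3.3934% + 14% = 41.2173%.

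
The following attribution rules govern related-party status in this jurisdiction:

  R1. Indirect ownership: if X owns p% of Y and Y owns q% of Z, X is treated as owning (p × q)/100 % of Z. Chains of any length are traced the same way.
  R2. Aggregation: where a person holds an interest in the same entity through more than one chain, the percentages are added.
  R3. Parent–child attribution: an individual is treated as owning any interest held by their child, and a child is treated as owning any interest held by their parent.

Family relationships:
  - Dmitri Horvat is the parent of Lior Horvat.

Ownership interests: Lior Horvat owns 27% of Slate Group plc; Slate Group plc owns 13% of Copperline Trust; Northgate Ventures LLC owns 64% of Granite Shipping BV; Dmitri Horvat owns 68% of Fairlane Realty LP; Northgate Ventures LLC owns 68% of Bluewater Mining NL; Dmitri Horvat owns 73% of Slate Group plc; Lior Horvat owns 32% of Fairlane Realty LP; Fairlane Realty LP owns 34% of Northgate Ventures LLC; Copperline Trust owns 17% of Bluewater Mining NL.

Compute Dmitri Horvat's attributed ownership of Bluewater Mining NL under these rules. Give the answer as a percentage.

By parent–child attribution (R3), Dmitri Horvat is treated as also owning Lior Horvat's interest in Slate Group plc, giving 73% + 27% = 100%.
By parent–child attribution (R3), Dmitri Horvat is treated as also owning Lior Horvat's interest in Fairlane Realty LP, giving 68% + 32% = 100%.
Chain via Slate Group plc → Copperline Trust (R1): 100% × 13% × 17% = 2.21% of Bluewater Mining NL.
Chain via Fairlane Realty LP → Northgate Ventures LLC (R1): 100% × 34% × 68% = 23.12% of Bluewater Mining NL.
Aggregating (R2): 2.21% + 23.12% = 25.33%.

25.33%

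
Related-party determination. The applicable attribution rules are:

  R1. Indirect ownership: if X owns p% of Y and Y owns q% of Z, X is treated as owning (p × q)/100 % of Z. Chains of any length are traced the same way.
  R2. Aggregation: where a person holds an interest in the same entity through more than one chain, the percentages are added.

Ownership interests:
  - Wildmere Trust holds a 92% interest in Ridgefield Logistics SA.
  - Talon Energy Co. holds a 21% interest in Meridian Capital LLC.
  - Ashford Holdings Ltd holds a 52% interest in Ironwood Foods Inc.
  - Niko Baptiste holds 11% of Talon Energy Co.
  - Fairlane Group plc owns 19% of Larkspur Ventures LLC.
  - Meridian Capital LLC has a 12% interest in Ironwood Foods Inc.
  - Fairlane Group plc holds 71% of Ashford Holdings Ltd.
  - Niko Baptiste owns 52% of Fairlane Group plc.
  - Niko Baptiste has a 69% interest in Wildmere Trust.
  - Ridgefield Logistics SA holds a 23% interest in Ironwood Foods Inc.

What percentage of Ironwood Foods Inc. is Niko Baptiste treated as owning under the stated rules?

34.076%

Chain via Fairlane Group plc → Ashford Holdings Ltd (R1): 52% × 71% × 52% = 19.1984% of Ironwood Foods Inc.
Chain via Talon Energy Co. → Meridian Capital LLC (R1): 11% × 21% × 12% = 0.2772% of Ironwood Foods Inc.
Chain via Wildmere Trust → Ridgefield Logistics SA (R1): 69% × 92% × 23% = 14.6004% of Ironwood Foods Inc.
Aggregating (R2): 19.1984% + 0.2772% + 14.6004% = 34.076%.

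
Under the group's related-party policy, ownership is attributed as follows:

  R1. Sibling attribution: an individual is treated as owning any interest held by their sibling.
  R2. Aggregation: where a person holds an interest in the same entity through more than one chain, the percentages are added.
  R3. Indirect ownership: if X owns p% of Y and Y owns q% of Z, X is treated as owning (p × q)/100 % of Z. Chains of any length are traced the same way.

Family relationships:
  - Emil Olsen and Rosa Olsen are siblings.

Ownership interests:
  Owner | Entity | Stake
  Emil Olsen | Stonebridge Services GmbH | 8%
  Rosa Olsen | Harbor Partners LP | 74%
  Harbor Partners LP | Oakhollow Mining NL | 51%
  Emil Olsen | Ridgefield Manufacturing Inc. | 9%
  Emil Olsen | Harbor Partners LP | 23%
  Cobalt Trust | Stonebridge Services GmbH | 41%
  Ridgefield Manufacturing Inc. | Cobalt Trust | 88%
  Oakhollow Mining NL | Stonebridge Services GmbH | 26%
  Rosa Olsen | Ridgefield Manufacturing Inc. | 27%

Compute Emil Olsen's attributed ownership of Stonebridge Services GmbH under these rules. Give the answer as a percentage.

By sibling attribution (R1), Emil Olsen is treated as also owning Rosa Olsen's interest in Ridgefield Manufacturing Inc, giving 9% + 27% = 36%.
By sibling attribution (R1), Emil Olsen is treated as also owning Rosa Olsen's interest in Harbor Partners LP, giving 23% + 74% = 97%.
Chain via Ridgefield Manufacturing Inc. → Cobalt Trust (R3): 36% × 88% × 41% = 12.9888% of Stonebridge Services GmbH.
Chain via Harbor Partners LP → Oakhollow Mining NL (R3): 97% × 51% × 26% = 12.8622% of Stonebridge Services GmbH.
Direct interest in Stonebridge Services GmbH: 8%.
Aggregating (R2): 12.9888% + 12.8622% + 8% = 33.851%.

33.851%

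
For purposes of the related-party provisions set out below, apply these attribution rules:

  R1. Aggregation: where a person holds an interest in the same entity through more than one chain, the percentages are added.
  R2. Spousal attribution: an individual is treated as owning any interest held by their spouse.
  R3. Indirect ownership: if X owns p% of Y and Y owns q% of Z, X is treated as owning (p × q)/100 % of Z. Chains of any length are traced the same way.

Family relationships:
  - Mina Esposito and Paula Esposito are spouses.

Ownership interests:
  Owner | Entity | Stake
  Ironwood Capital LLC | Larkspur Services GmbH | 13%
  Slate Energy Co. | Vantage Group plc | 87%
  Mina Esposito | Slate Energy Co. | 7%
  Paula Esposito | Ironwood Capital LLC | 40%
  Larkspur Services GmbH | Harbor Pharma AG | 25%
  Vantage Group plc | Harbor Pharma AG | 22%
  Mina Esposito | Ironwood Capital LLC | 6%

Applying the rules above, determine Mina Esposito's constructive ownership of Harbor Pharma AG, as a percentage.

By spousal attribution (R2), Mina Esposito is treated as also owning Paula Esposito's interest in Ironwood Capital LLC, giving 6% + 40% = 46%.
Chain via Slate Energy Co. → Vantage Group plc (R3): 7% × 87% × 22% = 1.3398% of Harbor Pharma AG.
Chain via Ironwood Capital LLC → Larkspur Services GmbH (R3): 46% × 13% × 25% = 1.495% of Harbor Pharma AG.
Aggregating (R1): 1.3398% + 1.495% = 2.8348%.

2.8348%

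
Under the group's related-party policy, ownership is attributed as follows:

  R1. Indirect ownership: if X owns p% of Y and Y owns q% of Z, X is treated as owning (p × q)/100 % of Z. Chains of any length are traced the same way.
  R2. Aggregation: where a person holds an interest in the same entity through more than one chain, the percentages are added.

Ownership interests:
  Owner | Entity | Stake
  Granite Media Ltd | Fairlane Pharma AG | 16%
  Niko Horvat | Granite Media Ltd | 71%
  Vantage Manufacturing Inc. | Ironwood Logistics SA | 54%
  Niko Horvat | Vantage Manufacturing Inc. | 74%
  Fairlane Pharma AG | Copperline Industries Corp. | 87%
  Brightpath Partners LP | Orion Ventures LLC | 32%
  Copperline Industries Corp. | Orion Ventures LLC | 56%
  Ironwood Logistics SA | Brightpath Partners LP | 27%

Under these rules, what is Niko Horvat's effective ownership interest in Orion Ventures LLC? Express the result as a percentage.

8.987136%

Chain via Granite Media Ltd → Fairlane Pharma AG → Copperline Industries Corp. (R1): 71% × 16% × 87% × 56% = 5.534592% of Orion Ventures LLC.
Chain via Vantage Manufacturing Inc. → Ironwood Logistics SA → Brightpath Partners LP (R1): 74% × 54% × 27% × 32% = 3.452544% of Orion Ventures LLC.
Aggregating (R2): 5.534592% + 3.452544% = 8.987136%.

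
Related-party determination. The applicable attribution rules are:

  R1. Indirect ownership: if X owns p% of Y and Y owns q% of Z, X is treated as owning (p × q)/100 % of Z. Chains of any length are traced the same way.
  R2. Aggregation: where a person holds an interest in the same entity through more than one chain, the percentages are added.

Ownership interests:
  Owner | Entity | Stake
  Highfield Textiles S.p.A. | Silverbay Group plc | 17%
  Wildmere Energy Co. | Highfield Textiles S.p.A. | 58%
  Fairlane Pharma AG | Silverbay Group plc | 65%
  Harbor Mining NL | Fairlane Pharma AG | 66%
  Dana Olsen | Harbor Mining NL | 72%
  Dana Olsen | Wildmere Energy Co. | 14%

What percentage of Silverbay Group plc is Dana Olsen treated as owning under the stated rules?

32.2684%

Chain via Harbor Mining NL → Fairlane Pharma AG (R1): 72% × 66% × 65% = 30.888% of Silverbay Group plc.
Chain via Wildmere Energy Co. → Highfield Textiles S.p.A. (R1): 14% × 58% × 17% = 1.3804% of Silverbay Group plc.
Aggregating (R2): 30.888% + 1.3804% = 32.2684%.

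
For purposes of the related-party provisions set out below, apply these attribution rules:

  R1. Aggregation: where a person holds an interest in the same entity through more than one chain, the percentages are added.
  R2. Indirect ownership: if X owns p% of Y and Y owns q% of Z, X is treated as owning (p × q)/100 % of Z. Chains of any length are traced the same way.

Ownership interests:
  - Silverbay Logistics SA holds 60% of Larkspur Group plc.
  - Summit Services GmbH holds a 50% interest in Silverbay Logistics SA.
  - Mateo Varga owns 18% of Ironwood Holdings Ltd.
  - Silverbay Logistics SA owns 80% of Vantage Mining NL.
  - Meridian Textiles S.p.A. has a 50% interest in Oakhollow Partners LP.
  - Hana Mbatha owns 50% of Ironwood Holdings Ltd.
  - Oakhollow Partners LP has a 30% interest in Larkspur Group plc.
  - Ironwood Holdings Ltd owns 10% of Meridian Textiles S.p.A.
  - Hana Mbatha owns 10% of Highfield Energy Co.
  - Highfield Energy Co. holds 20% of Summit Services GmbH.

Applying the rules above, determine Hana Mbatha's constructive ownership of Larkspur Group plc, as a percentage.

1.35%

Chain via Highfield Energy Co. → Summit Services GmbH → Silverbay Logistics SA (R2): 10% × 20% × 50% × 60% = 0.6% of Larkspur Group plc.
Chain via Ironwood Holdings Ltd → Meridian Textiles S.p.A. → Oakhollow Partners LP (R2): 50% × 10% × 50% × 30% = 0.75% of Larkspur Group plc.
Aggregating (R1): 0.6% + 0.75% = 1.35%.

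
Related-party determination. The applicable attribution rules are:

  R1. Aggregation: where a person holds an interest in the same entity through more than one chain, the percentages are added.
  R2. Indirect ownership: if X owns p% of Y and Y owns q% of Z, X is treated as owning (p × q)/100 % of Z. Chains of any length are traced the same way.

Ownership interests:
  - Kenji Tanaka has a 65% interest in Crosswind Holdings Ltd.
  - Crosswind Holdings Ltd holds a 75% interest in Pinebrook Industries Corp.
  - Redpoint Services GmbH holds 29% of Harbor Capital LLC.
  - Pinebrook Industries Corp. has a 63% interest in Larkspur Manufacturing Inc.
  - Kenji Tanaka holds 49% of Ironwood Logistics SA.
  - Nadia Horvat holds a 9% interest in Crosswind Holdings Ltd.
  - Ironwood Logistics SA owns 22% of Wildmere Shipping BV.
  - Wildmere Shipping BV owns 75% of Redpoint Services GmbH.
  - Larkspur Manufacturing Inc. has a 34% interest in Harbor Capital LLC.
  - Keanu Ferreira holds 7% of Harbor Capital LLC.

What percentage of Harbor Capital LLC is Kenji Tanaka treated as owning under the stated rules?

12.7869%

Chain via Crosswind Holdings Ltd → Pinebrook Industries Corp. → Larkspur Manufacturing Inc. (R2): 65% × 75% × 63% × 34% = 10.44225% of Harbor Capital LLC.
Chain via Ironwood Logistics SA → Wildmere Shipping BV → Redpoint Services GmbH (R2): 49% × 22% × 75% × 29% = 2.34465% of Harbor Capital LLC.
Aggregating (R1): 10.44225% + 2.34465% = 12.7869%.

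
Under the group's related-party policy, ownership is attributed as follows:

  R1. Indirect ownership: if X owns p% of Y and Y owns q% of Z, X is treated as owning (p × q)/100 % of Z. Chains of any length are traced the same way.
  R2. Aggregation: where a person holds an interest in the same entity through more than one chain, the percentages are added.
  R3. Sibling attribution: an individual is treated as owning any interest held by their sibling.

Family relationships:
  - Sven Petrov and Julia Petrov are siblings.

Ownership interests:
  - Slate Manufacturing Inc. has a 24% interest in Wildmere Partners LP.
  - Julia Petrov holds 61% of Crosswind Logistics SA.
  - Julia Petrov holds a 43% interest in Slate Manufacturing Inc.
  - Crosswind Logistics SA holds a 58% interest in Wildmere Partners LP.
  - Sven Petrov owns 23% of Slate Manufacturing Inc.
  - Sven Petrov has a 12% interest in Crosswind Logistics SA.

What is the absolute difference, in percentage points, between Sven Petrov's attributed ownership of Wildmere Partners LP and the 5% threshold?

By sibling attribution (R3), Sven Petrov is treated as also owning Julia Petrov's interest in Crosswind Logistics SA, giving 12% + 61% = 73%.
By sibling attribution (R3), Sven Petrov is treated as also owning Julia Petrov's interest in Slate Manufacturing Inc, giving 23% + 43% = 66%.
Chain via Crosswind Logistics SA (R1): 73% × 58% = 42.34% of Wildmere Partners LP.
Chain via Slate Manufacturing Inc. (R1): 66% × 24% = 15.84% of Wildmere Partners LP.
Aggregating (R2): 42.34% + 15.84% = 58.18%.
58.18% exceeds the 5% threshold by 53.18 percentage points.

53.18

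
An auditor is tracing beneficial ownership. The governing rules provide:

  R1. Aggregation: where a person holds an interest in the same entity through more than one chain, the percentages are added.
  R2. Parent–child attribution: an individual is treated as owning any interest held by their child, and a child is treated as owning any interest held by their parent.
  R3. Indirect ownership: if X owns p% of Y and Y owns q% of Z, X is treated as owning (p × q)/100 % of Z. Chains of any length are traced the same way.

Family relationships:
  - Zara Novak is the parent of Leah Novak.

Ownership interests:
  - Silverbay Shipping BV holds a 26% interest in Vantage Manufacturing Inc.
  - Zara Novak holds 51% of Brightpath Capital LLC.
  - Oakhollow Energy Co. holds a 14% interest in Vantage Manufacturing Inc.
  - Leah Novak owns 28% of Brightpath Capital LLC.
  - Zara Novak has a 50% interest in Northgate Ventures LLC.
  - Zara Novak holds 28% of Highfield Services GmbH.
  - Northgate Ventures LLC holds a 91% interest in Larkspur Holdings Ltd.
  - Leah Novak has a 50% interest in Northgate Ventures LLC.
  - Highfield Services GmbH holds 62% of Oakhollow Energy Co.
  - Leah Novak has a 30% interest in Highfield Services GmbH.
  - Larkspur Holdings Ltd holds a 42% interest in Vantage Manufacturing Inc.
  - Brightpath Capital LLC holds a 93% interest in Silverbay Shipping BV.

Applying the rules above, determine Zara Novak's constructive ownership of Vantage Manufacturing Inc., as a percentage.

By parent–child attribution (R2), Zara Novak is treated as also owning Leah Novak's interest in Brightpath Capital LLC, giving 51% + 28% = 79%.
By parent–child attribution (R2), Zara Novak is treated as also owning Leah Novak's interest in Northgate Ventures LLC, giving 50% + 50% = 100%.
By parent–child attribution (R2), Zara Novak is treated as also owning Leah Novak's interest in Highfield Services GmbH, giving 28% + 30% = 58%.
Chain via Brightpath Capital LLC → Silverbay Shipping BV (R3): 79% × 93% × 26% = 19.1022% of Vantage Manufacturing Inc.
Chain via Northgate Ventures LLC → Larkspur Holdings Ltd (R3): 100% × 91% × 42% = 38.22% of Vantage Manufacturing Inc.
Chain via Highfield Services GmbH → Oakhollow Energy Co. (R3): 58% × 62% × 14% = 5.0344% of Vantage Manufacturing Inc.
Aggregating (R1): 19.1022% + 38.22% + 5.0344% = 62.3566%.

62.3566%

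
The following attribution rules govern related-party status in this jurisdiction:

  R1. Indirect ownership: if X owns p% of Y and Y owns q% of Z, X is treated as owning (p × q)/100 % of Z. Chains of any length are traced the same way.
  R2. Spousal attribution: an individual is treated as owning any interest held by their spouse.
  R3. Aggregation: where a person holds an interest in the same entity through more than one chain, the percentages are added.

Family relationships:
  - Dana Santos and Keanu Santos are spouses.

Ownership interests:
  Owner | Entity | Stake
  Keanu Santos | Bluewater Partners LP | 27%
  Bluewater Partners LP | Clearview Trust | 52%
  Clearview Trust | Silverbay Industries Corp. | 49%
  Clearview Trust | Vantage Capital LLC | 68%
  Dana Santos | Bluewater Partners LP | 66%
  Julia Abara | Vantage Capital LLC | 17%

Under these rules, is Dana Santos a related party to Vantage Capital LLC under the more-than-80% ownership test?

By spousal attribution (R2), Dana Santos is treated as also owning Keanu Santos's interest in Bluewater Partners LP, giving 66% + 27% = 93%.
Chain via Bluewater Partners LP → Clearview Trust (R1): 93% × 52% × 68% = 32.8848% of Vantage Capital LLC.
32.8848% does not exceed the 80% threshold, so Dana is not a related party to Vantage Capital LLC.

No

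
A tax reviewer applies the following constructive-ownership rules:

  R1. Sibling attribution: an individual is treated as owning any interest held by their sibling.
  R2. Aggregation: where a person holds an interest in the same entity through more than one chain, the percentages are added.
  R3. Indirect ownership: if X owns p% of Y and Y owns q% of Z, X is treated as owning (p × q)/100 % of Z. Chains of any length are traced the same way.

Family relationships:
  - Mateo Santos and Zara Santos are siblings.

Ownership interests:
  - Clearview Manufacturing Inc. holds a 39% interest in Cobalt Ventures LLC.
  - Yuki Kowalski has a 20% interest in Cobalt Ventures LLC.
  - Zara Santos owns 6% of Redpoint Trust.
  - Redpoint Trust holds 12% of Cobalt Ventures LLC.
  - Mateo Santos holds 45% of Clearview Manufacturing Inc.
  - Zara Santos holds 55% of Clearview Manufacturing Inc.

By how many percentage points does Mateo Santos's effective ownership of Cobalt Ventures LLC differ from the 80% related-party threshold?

40.28

By sibling attribution (R1), Mateo Santos is treated as also owning Zara Santos's interest in Clearview Manufacturing Inc, giving 45% + 55% = 100%.
By sibling attribution (R1), Mateo Santos is treated as owning Zara Santos's 6% interest in Redpoint Trust.
Chain via Clearview Manufacturing Inc. (R3): 100% × 39% = 39% of Cobalt Ventures LLC.
Chain via Redpoint Trust (R3): 6% × 12% = 0.72% of Cobalt Ventures LLC.
Aggregating (R2): 39% + 0.72% = 39.72%.
39.72% falls short of the 80% threshold by 40.28 percentage points.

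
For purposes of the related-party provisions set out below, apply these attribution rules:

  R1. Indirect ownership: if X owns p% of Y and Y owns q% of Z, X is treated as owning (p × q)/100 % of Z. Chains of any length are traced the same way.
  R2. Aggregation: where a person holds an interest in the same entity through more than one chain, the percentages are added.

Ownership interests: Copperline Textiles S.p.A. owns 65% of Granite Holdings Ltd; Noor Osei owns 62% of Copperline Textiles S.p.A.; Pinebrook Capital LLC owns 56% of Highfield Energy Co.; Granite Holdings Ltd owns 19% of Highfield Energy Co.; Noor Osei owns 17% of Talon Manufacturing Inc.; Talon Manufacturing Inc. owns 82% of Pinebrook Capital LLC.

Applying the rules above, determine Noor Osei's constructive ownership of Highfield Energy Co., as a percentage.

Chain via Talon Manufacturing Inc. → Pinebrook Capital LLC (R1): 17% × 82% × 56% = 7.8064% of Highfield Energy Co.
Chain via Copperline Textiles S.p.A. → Granite Holdings Ltd (R1): 62% × 65% × 19% = 7.657% of Highfield Energy Co.
Aggregating (R2): 7.8064% + 7.657% = 15.4634%.

15.4634%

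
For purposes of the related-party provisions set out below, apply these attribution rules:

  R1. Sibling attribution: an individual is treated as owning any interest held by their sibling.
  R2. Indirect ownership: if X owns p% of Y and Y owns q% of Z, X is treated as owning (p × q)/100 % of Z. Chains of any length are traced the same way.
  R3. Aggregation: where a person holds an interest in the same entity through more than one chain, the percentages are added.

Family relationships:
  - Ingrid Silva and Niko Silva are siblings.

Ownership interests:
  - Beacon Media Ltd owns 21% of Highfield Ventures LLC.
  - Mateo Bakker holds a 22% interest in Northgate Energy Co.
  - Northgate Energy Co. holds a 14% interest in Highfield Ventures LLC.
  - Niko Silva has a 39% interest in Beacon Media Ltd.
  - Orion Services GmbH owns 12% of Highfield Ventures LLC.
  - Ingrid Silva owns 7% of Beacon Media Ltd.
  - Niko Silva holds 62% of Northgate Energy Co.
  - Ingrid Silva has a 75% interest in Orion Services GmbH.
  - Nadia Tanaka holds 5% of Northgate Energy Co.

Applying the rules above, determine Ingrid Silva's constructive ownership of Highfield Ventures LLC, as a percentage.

By sibling attribution (R1), Ingrid Silva is treated as also owning Niko Silva's interest in Beacon Media Ltd, giving 7% + 39% = 46%.
By sibling attribution (R1), Ingrid Silva is treated as owning Niko Silva's 62% interest in Northgate Energy Co.
Chain via Orion Services GmbH (R2): 75% × 12% = 9% of Highfield Ventures LLC.
Chain via Beacon Media Ltd (R2): 46% × 21% = 9.66% of Highfield Ventures LLC.
Chain via Northgate Energy Co. (R2): 62% × 14% = 8.68% of Highfield Ventures LLC.
Aggregating (R3): 9% + 9.66% + 8.68% = 27.34%.

27.34%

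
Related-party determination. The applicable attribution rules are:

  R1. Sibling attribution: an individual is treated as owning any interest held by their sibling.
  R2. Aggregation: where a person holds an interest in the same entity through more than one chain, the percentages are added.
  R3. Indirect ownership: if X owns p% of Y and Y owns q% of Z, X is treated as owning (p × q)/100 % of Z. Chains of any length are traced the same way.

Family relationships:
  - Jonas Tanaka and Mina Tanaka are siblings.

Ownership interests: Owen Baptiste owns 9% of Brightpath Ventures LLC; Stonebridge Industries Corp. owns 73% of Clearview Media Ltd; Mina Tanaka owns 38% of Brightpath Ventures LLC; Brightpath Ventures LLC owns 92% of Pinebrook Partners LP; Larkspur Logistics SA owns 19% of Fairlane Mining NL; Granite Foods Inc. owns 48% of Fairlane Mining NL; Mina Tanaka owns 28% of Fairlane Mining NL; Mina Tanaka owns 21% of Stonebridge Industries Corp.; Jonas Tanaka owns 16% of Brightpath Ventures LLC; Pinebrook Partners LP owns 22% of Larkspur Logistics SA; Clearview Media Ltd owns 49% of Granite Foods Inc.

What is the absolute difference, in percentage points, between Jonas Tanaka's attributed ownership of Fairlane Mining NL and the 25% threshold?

8.68224

By sibling attribution (R1), Jonas Tanaka is treated as also owning Mina Tanaka's interest in Brightpath Ventures LLC, giving 16% + 38% = 54%.
By sibling attribution (R1), Jonas Tanaka is treated as owning Mina Tanaka's 21% interest in Stonebridge Industries Corp.
By sibling attribution (R1), Jonas Tanaka is treated as owning Mina Tanaka's 28% interest in Fairlane Mining NL.
Chain via Brightpath Ventures LLC → Pinebrook Partners LP → Larkspur Logistics SA (R3): 54% × 92% × 22% × 19% = 2.076624% of Fairlane Mining NL.
Chain via Stonebridge Industries Corp. → Clearview Media Ltd → Granite Foods Inc. (R3): 21% × 73% × 49% × 48% = 3.605616% of Fairlane Mining NL.
Direct interest in Fairlane Mining NL: 28%.
Aggregating (R2): 2.076624% + 3.605616% + 28% = 33.68224%.
33.68224% exceeds the 25% threshold by 8.68224 percentage points.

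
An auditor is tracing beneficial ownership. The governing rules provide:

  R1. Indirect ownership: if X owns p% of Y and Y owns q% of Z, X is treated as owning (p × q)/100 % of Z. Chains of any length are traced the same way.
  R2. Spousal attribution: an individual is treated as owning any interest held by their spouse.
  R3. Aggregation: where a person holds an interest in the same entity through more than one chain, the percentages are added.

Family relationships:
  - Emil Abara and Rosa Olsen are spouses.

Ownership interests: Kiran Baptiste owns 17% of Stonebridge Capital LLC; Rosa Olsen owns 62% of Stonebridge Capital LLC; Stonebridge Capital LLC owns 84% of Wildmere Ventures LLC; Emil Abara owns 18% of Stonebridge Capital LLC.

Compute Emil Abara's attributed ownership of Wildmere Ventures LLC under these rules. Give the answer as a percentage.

67.2%

By spousal attribution (R2), Emil Abara is treated as also owning Rosa Olsen's interest in Stonebridge Capital LLC, giving 18% + 62% = 80%.
Chain via Stonebridge Capital LLC (R1): 80% × 84% = 67.2% of Wildmere Ventures LLC.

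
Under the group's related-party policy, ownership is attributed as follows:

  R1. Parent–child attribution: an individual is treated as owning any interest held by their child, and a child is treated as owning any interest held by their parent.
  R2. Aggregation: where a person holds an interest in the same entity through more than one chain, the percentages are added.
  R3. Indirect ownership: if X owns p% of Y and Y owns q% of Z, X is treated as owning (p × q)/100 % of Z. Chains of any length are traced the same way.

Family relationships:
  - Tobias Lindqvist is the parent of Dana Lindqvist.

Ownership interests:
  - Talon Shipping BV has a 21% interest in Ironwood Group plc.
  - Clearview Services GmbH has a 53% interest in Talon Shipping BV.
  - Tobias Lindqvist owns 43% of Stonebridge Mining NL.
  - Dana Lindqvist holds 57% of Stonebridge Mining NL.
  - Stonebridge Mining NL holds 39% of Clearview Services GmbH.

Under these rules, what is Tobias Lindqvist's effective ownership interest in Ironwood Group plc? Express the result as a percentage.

By parent–child attribution (R1), Tobias Lindqvist is treated as also owning Dana Lindqvist's interest in Stonebridge Mining NL, giving 43% + 57% = 100%.
Chain via Stonebridge Mining NL → Clearview Services GmbH → Talon Shipping BV (R3): 100% × 39% × 53% × 21% = 4.3407% of Ironwood Group plc.

4.3407%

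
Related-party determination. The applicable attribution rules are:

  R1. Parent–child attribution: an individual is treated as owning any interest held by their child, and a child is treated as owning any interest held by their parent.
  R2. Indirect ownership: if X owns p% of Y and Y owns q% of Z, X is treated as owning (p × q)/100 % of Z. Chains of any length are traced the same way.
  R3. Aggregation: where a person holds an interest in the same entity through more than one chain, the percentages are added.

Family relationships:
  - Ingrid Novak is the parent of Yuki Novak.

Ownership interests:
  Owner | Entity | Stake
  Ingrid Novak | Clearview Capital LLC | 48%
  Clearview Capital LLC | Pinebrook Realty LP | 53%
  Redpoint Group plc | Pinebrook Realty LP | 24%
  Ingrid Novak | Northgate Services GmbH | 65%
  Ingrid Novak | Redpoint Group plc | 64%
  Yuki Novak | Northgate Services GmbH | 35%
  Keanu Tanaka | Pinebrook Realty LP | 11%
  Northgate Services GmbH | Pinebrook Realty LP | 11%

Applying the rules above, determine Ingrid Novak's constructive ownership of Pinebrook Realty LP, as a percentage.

51.8%

By parent–child attribution (R1), Ingrid Novak is treated as also owning Yuki Novak's interest in Northgate Services GmbH, giving 65% + 35% = 100%.
Chain via Clearview Capital LLC (R2): 48% × 53% = 25.44% of Pinebrook Realty LP.
Chain via Redpoint Group plc (R2): 64% × 24% = 15.36% of Pinebrook Realty LP.
Chain via Northgate Services GmbH (R2): 100% × 11% = 11% of Pinebrook Realty LP.
Aggregating (R3): 25.44% + 15.36% + 11% = 51.8%.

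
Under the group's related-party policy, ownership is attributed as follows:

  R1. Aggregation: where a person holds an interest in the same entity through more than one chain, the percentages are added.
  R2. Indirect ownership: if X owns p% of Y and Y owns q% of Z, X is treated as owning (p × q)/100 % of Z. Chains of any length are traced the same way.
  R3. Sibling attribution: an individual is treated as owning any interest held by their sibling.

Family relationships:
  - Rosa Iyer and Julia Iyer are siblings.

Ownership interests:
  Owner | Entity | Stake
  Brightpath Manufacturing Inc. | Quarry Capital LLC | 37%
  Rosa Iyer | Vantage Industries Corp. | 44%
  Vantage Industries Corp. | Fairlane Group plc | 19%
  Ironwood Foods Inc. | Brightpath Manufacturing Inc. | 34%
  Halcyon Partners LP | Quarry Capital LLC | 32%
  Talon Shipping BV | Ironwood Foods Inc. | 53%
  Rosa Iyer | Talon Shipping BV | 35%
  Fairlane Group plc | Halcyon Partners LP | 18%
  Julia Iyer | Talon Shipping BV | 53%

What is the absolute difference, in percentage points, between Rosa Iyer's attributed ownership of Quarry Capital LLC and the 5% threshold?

By sibling attribution (R3), Rosa Iyer is treated as also owning Julia Iyer's interest in Talon Shipping BV, giving 35% + 53% = 88%.
Chain via Talon Shipping BV → Ironwood Foods Inc. → Brightpath Manufacturing Inc. (R2): 88% × 53% × 34% × 37% = 5.867312% of Quarry Capital LLC.
Chain via Vantage Industries Corp. → Fairlane Group plc → Halcyon Partners LP (R2): 44% × 19% × 18% × 32% = 0.481536% of Quarry Capital LLC.
Aggregating (R1): 5.867312% + 0.481536% = 6.348848%.
6.348848% exceeds the 5% threshold by 1.348848 percentage points.

1.348848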